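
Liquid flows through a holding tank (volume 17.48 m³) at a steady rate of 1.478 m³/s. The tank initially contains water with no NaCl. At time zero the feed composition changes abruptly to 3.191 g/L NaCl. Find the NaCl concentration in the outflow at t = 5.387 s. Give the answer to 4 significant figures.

Species balance on the tank: V dC/dt = Q(C_in − C).
Time constant τ = V/Q = 17.48/1.478 = 11.8268 s.
Solution: C(t) = C_in + (C₀ − C_in) e^(−t/τ).
C(5.387) = 3.191 + (0 − 3.191)·e^(−5.387/11.8268) = 3.191 + (-3.19100)·0.634136 = 1.16747 g/L.

1.167 g/L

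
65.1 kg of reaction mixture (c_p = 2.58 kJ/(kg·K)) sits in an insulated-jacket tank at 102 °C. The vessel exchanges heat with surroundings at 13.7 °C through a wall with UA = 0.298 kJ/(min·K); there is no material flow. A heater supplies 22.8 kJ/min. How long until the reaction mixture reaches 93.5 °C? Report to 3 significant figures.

719 min

Heat balance on the well-mixed liquid: M c_p dT/dt = −UA(T − T_amb) + Q̇.
τ = M c_p/UA = 563.62 min; T_ss = T_amb + Q̇/UA = 13.7 + 22.8/0.298 = 90.210 °C.
T(t) = T_ss + (T₀ − T_ss)e^(−t/τ); set T = 93.5:
t = −τ ln[(T − T_ss)/(T₀ − T_ss)] = −563.62 · ln(0.27905) = 719.39 min.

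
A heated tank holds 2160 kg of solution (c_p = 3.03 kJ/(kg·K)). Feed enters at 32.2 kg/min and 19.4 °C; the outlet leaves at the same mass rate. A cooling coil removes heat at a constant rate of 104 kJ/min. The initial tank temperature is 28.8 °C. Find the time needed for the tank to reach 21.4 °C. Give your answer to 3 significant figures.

M c_p dT/dt = ṁ c_p (T_in − T) − Q̇.
τ = M/ṁ = 67.081 min; T_ss = T_in − Q̇/(ṁ c_p) = 18.334 °C.
T(t) = T_ss + (T₀ − T_ss) e^(−t/τ). Set T = 21.4:
e^(−t/τ) = (21.4 − 18.334)/(28.8 − 18.334) = 0.29294
t = −67.081 · ln(0.29294) = 82.360 min.

82.4 min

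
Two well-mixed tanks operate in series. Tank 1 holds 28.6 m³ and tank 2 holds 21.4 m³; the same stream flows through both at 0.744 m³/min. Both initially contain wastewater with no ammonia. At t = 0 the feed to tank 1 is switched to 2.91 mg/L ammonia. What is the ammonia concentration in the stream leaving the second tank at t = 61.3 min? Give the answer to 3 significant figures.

Time constants: τᵢ = Vᵢ/Q for each well-mixed tank.
τ₁ = 28.6/0.744 = 38.441 min; τ₂ = 21.4/0.744 = 28.763 min.
Solving the cascade with C₁(0)=C₂(0)=0 gives C₂(t) = C_in[1 − (τ₁ e^(−t/τ₁) − τ₂ e^(−t/τ₂))/(τ₁ − τ₂)].
At t = 61.3: e^(−t/τ₁) = 0.20298, e^(−t/τ₂) = 0.11870.
C₂ = 2.91·[1 − (38.441·0.20298 − 28.763·0.11870)/(9.6774)] = 2.91·0.54652 = 1.5904 mg/L.

1.59 mg/L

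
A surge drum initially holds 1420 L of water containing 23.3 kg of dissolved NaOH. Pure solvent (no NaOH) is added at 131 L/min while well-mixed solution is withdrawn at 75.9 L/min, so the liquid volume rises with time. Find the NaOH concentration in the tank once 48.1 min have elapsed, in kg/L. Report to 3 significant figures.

0.00134 kg/L

Total volume: dV/dt = Q_in − Q_out = 55.100 L/min, so V(t) = 1420 + 55.100 t and V(48.1) = 4070.3 L.
Species balance (pure solvent in): dm/dt = −Q_out · m/V(t).
dm/m = −Q_out dt/(V₀ + 55.100 t); integrating gives ln(m/m₀) = −(Q_out/(Q_in−Q_out)) ln(V/V₀).
m = m₀ (V₀/V)^(Q_out/(Q_in−Q_out)) = 23.3 × (1420/4070.3)^(1.3775) = 5.4623 kg.
C = m/V = 5.4623/4070.3 = 0.0013420 kg/L.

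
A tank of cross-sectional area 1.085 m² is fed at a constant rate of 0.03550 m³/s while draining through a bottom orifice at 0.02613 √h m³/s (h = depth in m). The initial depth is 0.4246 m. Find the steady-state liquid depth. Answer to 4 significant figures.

Level balance: A dh/dt = 0.03550 − 0.02613 √h. Setting dh/dt = 0:
Q_in = 0.02613 √h_ss ⇒ √h_ss = 0.03550/0.02613 = 1.35859.
h_ss = 1.35859² = 1.84577 m. (Since h₀ = 0.4246 m < h_ss, the level will rise toward this value.)

1.846 m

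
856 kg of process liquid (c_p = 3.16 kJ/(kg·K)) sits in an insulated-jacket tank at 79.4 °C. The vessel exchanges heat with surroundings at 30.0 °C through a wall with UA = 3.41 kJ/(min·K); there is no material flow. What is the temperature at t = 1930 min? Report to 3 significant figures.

34.3 °C

Lumped-capacitance energy balance: M c_p dT/dt = UA(T_amb − T).
dT/dt = (T_ss − T)/τ with T_ss = T_amb = 30.000 °C, τ = M c_p/UA = 856·3.16/3.41 = 793.24 min.
Integrating: T(t) = T_ss + (T₀ − T_ss) e^(−t/τ).
T(1930) = 30.000 + (49.400)·0.087769 = 34.336 °C.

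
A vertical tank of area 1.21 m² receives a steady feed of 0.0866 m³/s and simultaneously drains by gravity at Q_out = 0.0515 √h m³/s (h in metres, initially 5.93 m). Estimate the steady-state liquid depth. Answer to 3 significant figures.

2.83 m

A dh/dt = Q_in − 0.0515 √h. Steady state requires inflow = outflow:
Q_in = 0.0515 √h_ss ⇒ √h_ss = 0.0866/0.0515 = 1.6816.
h_ss = 1.6816² = 2.8276 m. (Since h₀ = 5.93 m > h_ss, the level will fall toward this value.)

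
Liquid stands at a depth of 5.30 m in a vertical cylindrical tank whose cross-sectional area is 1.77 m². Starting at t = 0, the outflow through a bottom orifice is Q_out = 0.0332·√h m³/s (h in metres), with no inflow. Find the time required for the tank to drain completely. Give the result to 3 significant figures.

245 s

With no inflow, A dh/dt = −0.0332 √h.
This is separable: 2 d(√h)/dt = −0.0332/A, so √h = √h₀ − (0.0332/(2A)) t.
Set h = 0: 2√h₀ = (0.0332/A) t_empty ⇒ t_empty = 2A√h₀/0.0332.
t_empty = 2·1.77·√5.30/0.0332 = 3.5400·2.3022/0.0332 = 245.47 s.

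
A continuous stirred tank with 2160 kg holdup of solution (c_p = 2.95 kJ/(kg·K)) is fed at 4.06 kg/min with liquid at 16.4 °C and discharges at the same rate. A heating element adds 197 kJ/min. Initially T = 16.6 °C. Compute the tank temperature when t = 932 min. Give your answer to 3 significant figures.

Energy balance: M c_p dT/dt = ṁ c_p (T_in − T) + 197.
Rearrange: dT/dt = (T_ss − T)/τ with τ = M/ṁ = 532.02 min and T_ss = T_in + Q̇/(ṁ c_p) = 32.848 °C.
Integrating: T(t) = T_ss + (T₀ − T_ss) e^(−t/τ).
T(932) = 32.848 + (-16.248)·e^(−932/532.02) = 32.848 + (-16.248)·0.17346 = 30.030 °C.

30.0 °C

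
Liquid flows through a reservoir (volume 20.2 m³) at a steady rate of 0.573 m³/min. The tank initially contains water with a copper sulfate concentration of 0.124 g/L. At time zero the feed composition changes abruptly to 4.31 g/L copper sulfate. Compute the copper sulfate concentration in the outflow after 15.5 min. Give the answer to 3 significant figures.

1.61 g/L

Unsteady species balance (constant V, well mixed): V dC/dt = Q(C_in − C).
Time constant τ = V/Q = 20.2/0.573 = 35.253 min.
Solution: C(t) = C_in + (C₀ − C_in) e^(−t/τ).
C(15.5) = 4.31 + (0.124 − 4.31)·e^(−15.5/35.253) = 4.31 + (-4.1860)·0.64424 = 1.6132 g/L.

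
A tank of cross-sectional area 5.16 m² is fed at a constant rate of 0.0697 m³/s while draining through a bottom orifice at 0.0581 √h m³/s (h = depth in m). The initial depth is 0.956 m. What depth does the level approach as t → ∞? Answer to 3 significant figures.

Level balance: A dh/dt = 0.0697 − 0.0581 √h. Setting dh/dt = 0:
Q_in = 0.0581 √h_ss ⇒ √h_ss = 0.0697/0.0581 = 1.1997.
h_ss = 1.1997² = 1.4392 m. (Since h₀ = 0.956 m < h_ss, the level will rise toward this value.)

1.44 m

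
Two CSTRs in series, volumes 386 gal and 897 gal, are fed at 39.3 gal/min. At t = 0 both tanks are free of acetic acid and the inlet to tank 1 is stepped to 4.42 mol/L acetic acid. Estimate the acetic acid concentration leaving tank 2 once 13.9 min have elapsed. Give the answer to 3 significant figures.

Species balance on tank i: dCᵢ/dt = (Cᵢ₋₁ − Cᵢ)/τᵢ with τᵢ = Vᵢ/Q.
τ₁ = 386/39.3 = 9.8219 min; τ₂ = 897/39.3 = 22.824 min.
Solving the cascade with C₁(0)=C₂(0)=0 gives C₂(t) = C_in[1 − (τ₁ e^(−t/τ₁) − τ₂ e^(−t/τ₂))/(τ₁ − τ₂)].
At t = 13.9: e^(−t/τ₁) = 0.24288, e^(−t/τ₂) = 0.54390.
C₂ = 4.42·[1 − (9.8219·0.24288 − 22.824·0.54390)/(-13.003)] = 4.42·0.22872 = 1.0109 mol/L.

1.01 mol/L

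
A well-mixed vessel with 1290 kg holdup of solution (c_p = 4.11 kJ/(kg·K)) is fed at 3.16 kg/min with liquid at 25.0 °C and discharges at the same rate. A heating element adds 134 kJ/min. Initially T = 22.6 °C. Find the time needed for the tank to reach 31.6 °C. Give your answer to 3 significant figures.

502 min

M c_p dT/dt = ṁ c_p (T_in − T) + Q̇.
τ = M/ṁ = 408.23 min; T_ss = T_in + Q̇/(ṁ c_p) = 35.318 °C.
T(t) = T_ss + (T₀ − T_ss) e^(−t/τ). Set T = 31.6:
e^(−t/τ) = (31.6 − 35.318)/(22.6 − 35.318) = 0.29232
t = −408.23 · ln(0.29232) = 502.09 min.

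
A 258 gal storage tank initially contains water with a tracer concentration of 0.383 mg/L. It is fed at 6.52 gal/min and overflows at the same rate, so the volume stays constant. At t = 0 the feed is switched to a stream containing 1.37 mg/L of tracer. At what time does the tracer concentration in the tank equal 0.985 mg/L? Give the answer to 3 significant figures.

Mass balance on the solute (V constant): V dC/dt = Q(C_in − C), so τ = V/Q = 39.571 min.
C(t) = C_in + (C₀ − C_in) e^(−t/τ). Set C = 0.985 and solve for t:
e^(−t/τ) = (C − C_in)/(C₀ − C_in) = (0.985 − 1.37)/(0.383 − 1.37) = 0.39007
t = −τ ln(…) = 39.571 × 0.94143 = 37.253 min.

37.3 min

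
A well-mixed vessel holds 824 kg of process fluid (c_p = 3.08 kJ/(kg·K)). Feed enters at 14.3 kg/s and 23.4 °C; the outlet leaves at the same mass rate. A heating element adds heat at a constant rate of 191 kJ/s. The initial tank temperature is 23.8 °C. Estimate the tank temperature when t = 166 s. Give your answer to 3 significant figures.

Unsteady energy balance on the tank contents: M c_p dT/dt = ṁ c_p (T_in − T) + 191.
τ = M/ṁ = 57.622 s; T_ss = T_in + Q̇/(ṁ c_p) = 23.4 + 191/(14.3·3.08) = 27.737 °C.
Integrating: T(t) = T_ss + (T₀ − T_ss) e^(−t/τ).
T(166) = 27.737 + (-3.9366)·e^(−166/57.622) = 27.737 + (-3.9366)·0.056088 = 27.516 °C.

27.5 °C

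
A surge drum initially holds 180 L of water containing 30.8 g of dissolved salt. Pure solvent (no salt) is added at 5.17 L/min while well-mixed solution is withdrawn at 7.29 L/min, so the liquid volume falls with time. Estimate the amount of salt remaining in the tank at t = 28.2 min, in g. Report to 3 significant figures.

7.69 g

Let m(t) be the amount of salt. Volume: V(t) = V₀ + (Q_in − Q_out) t = 180 − 2.1200 t; V(28.2) = 120.22 L.
Species balance (pure solvent in): dm/dt = −Q_out · m/V(t).
Separate: dm/m = −Q_out dt/V(t) ⇒ ln(m/m₀) = −(Q_out/(Q_in−Q_out)) ln(V/V₀).
m = m₀ (V₀/V)^(Q_out/(Q_in−Q_out)) = 30.8 × (180/120.22)^(-3.4387) = 7.6863 g.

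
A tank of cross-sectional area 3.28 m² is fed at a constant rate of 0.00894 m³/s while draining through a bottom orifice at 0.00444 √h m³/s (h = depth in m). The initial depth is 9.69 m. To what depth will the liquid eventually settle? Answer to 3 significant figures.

Accumulation of liquid (constant cross-section A): A dh/dt = Q_in − 0.00444 √h. At steady state dh/dt = 0:
Q_in = 0.00444 √h_ss ⇒ √h_ss = 0.00894/0.00444 = 2.0135.
h_ss = 2.0135² = 4.0542 m. (Since h₀ = 9.69 m > h_ss, the level will fall toward this value.)

4.05 m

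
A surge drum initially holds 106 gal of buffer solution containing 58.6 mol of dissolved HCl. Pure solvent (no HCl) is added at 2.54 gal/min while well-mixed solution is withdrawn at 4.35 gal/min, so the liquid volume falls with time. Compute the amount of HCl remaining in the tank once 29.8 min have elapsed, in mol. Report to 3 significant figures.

10.6 mol

Total volume: dV/dt = Q_in − Q_out = -1.8100 gal/min, so V(t) = 106 − 1.8100 t and V(29.8) = 52.062 gal.
No HCl enters, so dm/dt = −Q_out · (m/V).
dm/m = −Q_out dt/(V₀ − 1.8100 t); integrating gives ln(m/m₀) = −(Q_out/(Q_in−Q_out)) ln(V/V₀).
m = m₀ (V₀/V)^(Q_out/(Q_in−Q_out)) = 58.6 × (106/52.062)^(-2.4033) = 10.612 mol.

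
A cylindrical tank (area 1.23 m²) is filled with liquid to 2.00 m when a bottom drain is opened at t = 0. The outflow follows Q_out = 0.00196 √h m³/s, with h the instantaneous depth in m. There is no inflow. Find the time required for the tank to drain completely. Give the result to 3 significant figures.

1770 s

With no inflow, A dh/dt = −0.00196 √h.
Separate and integrate: 2(√h − √h₀) = −(0.00196/A) t.
Tank is empty when √h = 0: t_empty = 2A√h₀/0.00196.
t_empty = 2·1.23·√2.00/0.00196 = 2.4600·1.4142/0.00196 = 1775.0 s.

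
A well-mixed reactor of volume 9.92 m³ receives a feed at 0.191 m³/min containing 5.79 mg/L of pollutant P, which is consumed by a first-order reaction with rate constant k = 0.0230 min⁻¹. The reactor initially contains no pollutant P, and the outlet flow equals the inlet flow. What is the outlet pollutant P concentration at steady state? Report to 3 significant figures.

2.64 mg/L

V dC/dt = Q(C_in − C) − k V C.
At steady state: 0 = Q C_in − (Q + kV) C_ss, so C_ss = Q C_in/(Q + kV).
C_ss = 0.191·5.79/(0.191 + 0.0230·9.92) = 1.1059/0.41916 = 2.6383 mg/L.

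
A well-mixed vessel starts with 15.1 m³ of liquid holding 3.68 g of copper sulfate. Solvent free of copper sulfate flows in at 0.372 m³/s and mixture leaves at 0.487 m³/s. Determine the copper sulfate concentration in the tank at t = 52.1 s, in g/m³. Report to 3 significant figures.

Total volume: dV/dt = Q_in − Q_out = -0.11500 m³/s, so V(t) = 15.1 − 0.11500 t and V(52.1) = 9.1085 m³.
Solute balance: dm/dt = 0 − Q_out C = −Q_out m/V(t).
dm/m = −Q_out dt/(V₀ − 0.11500 t); integrating gives ln(m/m₀) = −(Q_out/(Q_in−Q_out)) ln(V/V₀).
m = m₀ (V₀/V)^(Q_out/(Q_in−Q_out)) = 3.68 × (15.1/9.1085)^(-4.2348) = 0.43270 g.
C = m/V = 0.43270/9.1085 = 0.047505 g/m³.

0.0475 g/m³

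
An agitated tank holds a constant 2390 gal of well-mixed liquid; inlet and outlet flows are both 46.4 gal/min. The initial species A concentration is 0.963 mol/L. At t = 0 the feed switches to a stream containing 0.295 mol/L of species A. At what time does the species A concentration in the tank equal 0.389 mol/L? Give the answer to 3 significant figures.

Unsteady species balance (constant V, well mixed): V dC/dt = Q(C_in − C), so τ = V/Q = 51.509 min.
C(t) = C_in + (C₀ − C_in) e^(−t/τ). Set C = 0.389 and solve for t:
e^(−t/τ) = (C − C_in)/(C₀ − C_in) = (0.389 − 0.295)/(0.963 − 0.295) = 0.14072
t = −τ ln(…) = 51.509 × 1.9610 = 101.01 min.

101 min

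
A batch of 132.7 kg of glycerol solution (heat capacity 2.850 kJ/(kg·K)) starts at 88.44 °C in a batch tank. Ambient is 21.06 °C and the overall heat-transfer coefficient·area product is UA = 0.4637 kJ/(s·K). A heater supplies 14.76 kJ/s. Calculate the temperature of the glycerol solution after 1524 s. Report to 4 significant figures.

Lumped-capacitance energy balance: M c_p dT/dt = UA(T_amb − T) + Q̇.
dT/dt = (T_ss − T)/τ with T_ss = T_amb + Q̇/UA = 21.06 + 14.76/0.4637 = 52.8909 °C, τ = M c_p/UA = 132.7·2.850/0.4637 = 815.603 s.
T approaches T_ss exponentially: T(t) = T_ss + (T₀ − T_ss) e^(−t/τ).
T(1524) = 52.8909 + (35.5491)·0.154346 = 58.3778 °C.

58.38 °C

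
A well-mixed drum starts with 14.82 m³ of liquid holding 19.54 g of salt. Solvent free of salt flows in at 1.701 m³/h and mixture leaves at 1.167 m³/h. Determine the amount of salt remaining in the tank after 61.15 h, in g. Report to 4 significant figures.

Let m(t) be the amount of salt. Volume: V(t) = V₀ + (Q_in − Q_out) t = 14.82 + 0.534000 t; V(61.15) = 47.4741 m³.
Species balance (pure solvent in): dm/dt = −Q_out · m/V(t).
Separate: dm/m = −Q_out dt/V(t) ⇒ ln(m/m₀) = −(Q_out/(Q_in−Q_out)) ln(V/V₀).
m = m₀ (V₀/V)^(Q_out/(Q_in−Q_out)) = 19.54 × (14.82/47.4741)^(2.18539) = 1.53451 g.

1.535 g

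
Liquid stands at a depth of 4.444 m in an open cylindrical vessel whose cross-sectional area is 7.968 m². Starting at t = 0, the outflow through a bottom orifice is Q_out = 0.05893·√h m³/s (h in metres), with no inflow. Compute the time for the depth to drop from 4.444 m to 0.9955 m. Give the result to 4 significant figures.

Volume balance on the tank: A dh/dt = −0.05893 √h.
This is separable: 2 d(√h)/dt = −0.05893/A, so √h = √h₀ − (0.05893/(2A)) t.
t = 2A(√h₀ − √h)/0.05893 = 2·7.968·(√4.444 − √0.9955)/0.05893
  = 15.9360 × (2.10808 − 0.997747) / 0.05893 = 300.259 s.

300.3 s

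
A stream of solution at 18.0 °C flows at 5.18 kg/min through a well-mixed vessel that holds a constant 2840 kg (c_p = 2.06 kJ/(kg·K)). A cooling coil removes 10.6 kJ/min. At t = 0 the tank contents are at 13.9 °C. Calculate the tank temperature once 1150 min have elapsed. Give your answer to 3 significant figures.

16.6 °C

Unsteady energy balance on the tank contents: M c_p dT/dt = ṁ c_p (T_in − T) − 10.6.
Rearrange: dT/dt = (T_ss − T)/τ with τ = M/ṁ = 548.26 min and T_ss = T_in − Q̇/(ṁ c_p) = 17.007 °C.
This is linear first-order; T(t) = T_ss + (T₀ − T_ss) e^(−t/τ).
T(1150) = 17.007 + (-3.1066)·e^(−1150/548.26) = 17.007 + (-3.1066)·0.12276 = 16.625 °C.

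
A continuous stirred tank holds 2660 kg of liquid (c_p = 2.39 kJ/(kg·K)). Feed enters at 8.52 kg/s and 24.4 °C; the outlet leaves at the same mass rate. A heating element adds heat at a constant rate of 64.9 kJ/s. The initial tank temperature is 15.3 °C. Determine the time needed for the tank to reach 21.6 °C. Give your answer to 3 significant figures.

224 s

M c_p dT/dt = ṁ c_p (T_in − T) + Q̇.
τ = M/ṁ = 312.21 s; T_ss = T_in + Q̇/(ṁ c_p) = 27.587 °C.
T(t) = T_ss + (T₀ − T_ss) e^(−t/τ). Set T = 21.6:
e^(−t/τ) = (21.6 − 27.587)/(15.3 − 27.587) = 0.48727
t = −312.21 · ln(0.48727) = 224.46 s.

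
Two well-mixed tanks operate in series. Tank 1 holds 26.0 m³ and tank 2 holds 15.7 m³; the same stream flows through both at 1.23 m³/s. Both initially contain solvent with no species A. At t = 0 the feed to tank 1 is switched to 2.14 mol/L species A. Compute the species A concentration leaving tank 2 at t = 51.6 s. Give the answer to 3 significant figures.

Each tank obeys Vᵢ dCᵢ/dt = Q(Cᵢ₋₁ − Cᵢ), so τᵢ = Vᵢ/Q.
τ₁ = 26.0/1.23 = 21.138 s; τ₂ = 15.7/1.23 = 12.764 s.
Tank 1: C₁ = C_in(1 − e^(−t/τ₁)). Tank 2 (τ₁ ≠ τ₂): C₂ = C_in[1 − (τ₁ e^(−t/τ₁) − τ₂ e^(−t/τ₂))/(τ₁ − τ₂)].
At t = 51.6: e^(−t/τ₁) = 0.087067, e^(−t/τ₂) = 0.017553.
C₂ = 2.14·[1 − (21.138·0.087067 − 12.764·0.017553)/(8.3740)] = 2.14·0.80697 = 1.7269 mol/L.

1.73 mol/L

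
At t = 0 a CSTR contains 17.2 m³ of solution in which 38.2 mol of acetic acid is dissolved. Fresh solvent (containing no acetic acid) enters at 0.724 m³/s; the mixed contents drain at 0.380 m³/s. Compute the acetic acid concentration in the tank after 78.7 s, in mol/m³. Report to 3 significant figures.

Let m(t) be the amount of acetic acid. Volume: V(t) = V₀ + (Q_in − Q_out) t = 17.2 + 0.34400 t; V(78.7) = 44.273 m³.
Solute balance: dm/dt = 0 − Q_out C = −Q_out m/V(t).
dm/m = −Q_out dt/(V₀ + 0.34400 t); integrating gives ln(m/m₀) = −(Q_out/(Q_in−Q_out)) ln(V/V₀).
m = m₀ (V₀/V)^(Q_out/(Q_in−Q_out)) = 38.2 × (17.2/44.273)^(1.1047) = 13.443 mol.
C = m/V = 13.443/44.273 = 0.30363 mol/m³.

0.304 mol/m³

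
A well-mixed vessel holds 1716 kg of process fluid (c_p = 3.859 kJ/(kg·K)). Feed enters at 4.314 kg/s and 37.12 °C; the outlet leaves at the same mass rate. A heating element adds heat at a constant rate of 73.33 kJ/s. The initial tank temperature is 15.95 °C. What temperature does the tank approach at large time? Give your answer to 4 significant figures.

41.52 °C

First-law balance (no shaft work): M c_p dT/dt = ṁ c_p (T_in − T) + 73.33.
At steady state dT/dt = 0 ⇒ T_ss = T_in + Q̇/(ṁ c_p) = 37.12 + 73.33/(4.314·3.859) = 41.5248 °C.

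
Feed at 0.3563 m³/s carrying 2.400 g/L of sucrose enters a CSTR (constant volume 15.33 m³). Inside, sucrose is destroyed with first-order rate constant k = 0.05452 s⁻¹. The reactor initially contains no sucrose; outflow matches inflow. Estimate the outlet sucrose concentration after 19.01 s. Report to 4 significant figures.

0.5538 g/L

Accumulation = in − out − consumed: V dC/dt = Q C_in − Q C − k V C.
This is linear with rate a = Q/V + k = 0.0777620 s⁻¹.
C_ss = Q C_in/(Q + kV) = 0.717327 g/L; C(t) = C_ss + (C₀ − C_ss) e^(−a t).
C(19.01) = 0.717327 + (-0.717327)·e^(−0.0777620·19.01) = 0.717327 + (-0.717327)·0.228035 = 0.553752 g/L.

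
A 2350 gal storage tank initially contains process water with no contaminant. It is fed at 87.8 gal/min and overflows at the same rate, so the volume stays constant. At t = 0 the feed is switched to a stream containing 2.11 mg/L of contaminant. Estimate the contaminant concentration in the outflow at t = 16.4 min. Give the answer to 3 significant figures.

Species balance on the tank: V dC/dt = Q(C_in − C).
Time constant τ = V/Q = 2350/87.8 = 26.765 min.
C approaches C_in exponentially: C(t) = C_in + (C₀ − C_in) e^(−t/τ).
C(16.4) = 2.11 + (0 − 2.11)·e^(−16.4/26.765) = 2.11 + (-2.1100)·0.54187 = 0.96666 mg/L.

0.967 mg/L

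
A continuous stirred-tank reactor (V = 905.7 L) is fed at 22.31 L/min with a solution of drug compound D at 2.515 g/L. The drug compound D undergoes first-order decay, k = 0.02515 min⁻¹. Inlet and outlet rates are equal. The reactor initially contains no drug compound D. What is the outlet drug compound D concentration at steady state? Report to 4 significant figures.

1.244 g/L

Accumulation = in − out − consumed: V dC/dt = Q C_in − Q C − k V C.
At steady state: 0 = Q C_in − (Q + kV) C_ss, so C_ss = Q C_in/(Q + kV).
C_ss = 22.31·2.515/(22.31 + 0.02515·905.7) = 56.1097/45.0884 = 1.24444 g/L.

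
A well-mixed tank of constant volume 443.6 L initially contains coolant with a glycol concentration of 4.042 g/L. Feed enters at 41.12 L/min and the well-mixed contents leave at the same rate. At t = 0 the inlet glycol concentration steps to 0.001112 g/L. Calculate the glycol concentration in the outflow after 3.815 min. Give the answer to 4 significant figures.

2.838 g/L

Accumulation = in − out for the solute gives V dC/dt = Q(C_in − C).
Time constant τ = V/Q = 443.6/41.12 = 10.7879 min.
Integrating: C(t) = C_in + (C₀ − C_in) e^(−t/τ).
C(3.815) = 0.001112 + (4.042 − 0.001112)·e^(−3.815/10.7879) = 0.001112 + (4.04089)·0.702131 = 2.83834 g/L.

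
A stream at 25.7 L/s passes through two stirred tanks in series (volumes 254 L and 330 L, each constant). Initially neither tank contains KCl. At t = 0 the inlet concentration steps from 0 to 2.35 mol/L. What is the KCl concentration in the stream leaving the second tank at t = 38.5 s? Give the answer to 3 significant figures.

2.00 mol/L

Each tank obeys Vᵢ dCᵢ/dt = Q(Cᵢ₋₁ − Cᵢ), so τᵢ = Vᵢ/Q.
τ₁ = 254/25.7 = 9.8833 s; τ₂ = 330/25.7 = 12.840 s.
Tank 1: C₁ = C_in(1 − e^(−t/τ₁)). Tank 2 (τ₁ ≠ τ₂): C₂ = C_in[1 − (τ₁ e^(−t/τ₁) − τ₂ e^(−t/τ₂))/(τ₁ − τ₂)].
At t = 38.5: e^(−t/τ₁) = 0.020334, e^(−t/τ₂) = 0.049870.
C₂ = 2.35·[1 − (9.8833·0.020334 − 12.840·0.049870)/(-2.9572)] = 2.35·0.85142 = 2.0008 mol/L.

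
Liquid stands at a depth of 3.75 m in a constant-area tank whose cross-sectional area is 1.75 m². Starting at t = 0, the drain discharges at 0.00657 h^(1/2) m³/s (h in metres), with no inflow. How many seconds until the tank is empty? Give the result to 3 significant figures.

With no inflow, A dh/dt = −0.00657 √h.
∫ h^(−1/2) dh = −(0.00657/A) ∫ dt, giving 2√h = 2√h₀ − (0.00657/A) t.
Set h = 0: 2√h₀ = (0.00657/A) t_empty ⇒ t_empty = 2A√h₀/0.00657.
t_empty = 2·1.75·√3.75/0.00657 = 3.5000·1.9365/0.00657 = 1031.6 s.

1030 s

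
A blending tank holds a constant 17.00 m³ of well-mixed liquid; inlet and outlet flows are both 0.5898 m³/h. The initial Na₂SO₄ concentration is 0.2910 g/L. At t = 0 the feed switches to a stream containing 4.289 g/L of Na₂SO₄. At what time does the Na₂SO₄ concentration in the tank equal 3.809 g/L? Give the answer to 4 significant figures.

Species balance: V dC/dt = Q(C_in − C) ⇒ τ = V/Q = 28.8233 h.
C(t) = C_in + (C₀ − C_in) e^(−t/τ). Set C = 3.809 and solve for t:
e^(−t/τ) = (C − C_in)/(C₀ − C_in) = (3.809 − 4.289)/(0.2910 − 4.289) = 0.120060
t = −τ ln(…) = 28.8233 × 2.11976 = 61.0986 h.

61.10 h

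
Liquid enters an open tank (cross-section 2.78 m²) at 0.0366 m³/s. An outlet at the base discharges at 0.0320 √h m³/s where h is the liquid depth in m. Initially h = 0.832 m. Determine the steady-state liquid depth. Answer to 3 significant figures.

Volume balance on the tank: A dh/dt = Q_in − 0.0320 √h. At steady state dh/dt = 0:
Q_in = 0.0320 √h_ss ⇒ √h_ss = 0.0366/0.0320 = 1.1438.
h_ss = 1.1438² = 1.3082 m. (Since h₀ = 0.832 m < h_ss, the level will rise toward this value.)

1.31 m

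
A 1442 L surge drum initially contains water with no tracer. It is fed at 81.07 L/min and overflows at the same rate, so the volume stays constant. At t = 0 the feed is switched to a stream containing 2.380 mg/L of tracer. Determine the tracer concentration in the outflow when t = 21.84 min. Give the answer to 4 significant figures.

1.683 mg/L

Unsteady species balance (constant V, well mixed): V dC/dt = Q(C_in − C).
Rewrite as dC/dt + C/τ = C_in/τ, τ = V/Q = 17.7871 min.
Integrating: C(t) = C_in + (C₀ − C_in) e^(−t/τ).
C(21.84) = 2.380 + (0 − 2.380)·e^(−21.84/17.7871) = 2.380 + (-2.38000)·0.292920 = 1.68285 mg/L.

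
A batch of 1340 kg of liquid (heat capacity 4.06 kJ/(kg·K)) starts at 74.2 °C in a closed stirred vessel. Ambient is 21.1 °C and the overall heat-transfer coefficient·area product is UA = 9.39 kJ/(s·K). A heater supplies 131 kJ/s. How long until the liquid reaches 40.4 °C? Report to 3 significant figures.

M c_p dT/dt = −UA(T − T_amb) + Q̇.
τ = M c_p/UA = 579.38 s; T_ss = T_amb + Q̇/UA = 21.1 + 131/9.39 = 35.051 °C.
T(t) = T_ss + (T₀ − T_ss)e^(−t/τ); set T = 40.4:
t = −τ ln[(T − T_ss)/(T₀ − T_ss)] = −579.38 · ln(0.13663) = 1153.2 s.

1150 s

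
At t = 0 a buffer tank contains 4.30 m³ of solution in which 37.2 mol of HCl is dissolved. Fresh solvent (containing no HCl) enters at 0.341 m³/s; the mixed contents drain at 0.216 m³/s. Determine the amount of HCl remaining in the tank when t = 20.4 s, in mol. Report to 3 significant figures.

Total volume: dV/dt = Q_in − Q_out = 0.12500 m³/s, so V(t) = 4.30 + 0.12500 t and V(20.4) = 6.8500 m³.
Solute balance: dm/dt = 0 − Q_out C = −Q_out m/V(t).
Separate: dm/m = −Q_out dt/V(t) ⇒ ln(m/m₀) = −(Q_out/(Q_in−Q_out)) ln(V/V₀).
m = m₀ (V₀/V)^(Q_out/(Q_in−Q_out)) = 37.2 × (4.30/6.8500)^(1.7280) = 16.638 mol.

16.6 mol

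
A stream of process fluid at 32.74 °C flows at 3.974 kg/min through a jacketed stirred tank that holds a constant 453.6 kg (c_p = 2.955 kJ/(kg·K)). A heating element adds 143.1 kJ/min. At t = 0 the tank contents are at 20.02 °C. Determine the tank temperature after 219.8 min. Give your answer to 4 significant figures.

41.30 °C

M c_p dT/dt = ṁ c_p (T_in − T) + Q̇.
Rearrange: dT/dt = (T_ss − T)/τ with τ = M/ṁ = 114.142 min and T_ss = T_in + Q̇/(ṁ c_p) = 44.9258 °C.
This is linear first-order; T(t) = T_ss + (T₀ − T_ss) e^(−t/τ).
T(219.8) = 44.9258 + (-24.9058)·e^(−219.8/114.142) = 44.9258 + (-24.9058)·0.145778 = 41.2951 °C.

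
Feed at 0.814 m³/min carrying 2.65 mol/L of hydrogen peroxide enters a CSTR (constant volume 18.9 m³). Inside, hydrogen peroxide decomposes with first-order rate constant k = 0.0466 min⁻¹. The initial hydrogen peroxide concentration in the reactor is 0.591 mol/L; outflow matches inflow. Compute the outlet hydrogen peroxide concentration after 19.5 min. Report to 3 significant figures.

1.15 mol/L

V dC/dt = Q(C_in − C) − k V C.
dC/dt = (Q/V) C_in − (Q/V + k) C; effective rate a = Q/V + k = 0.043069 + 0.0466 = 0.089669 min⁻¹.
C_ss = Q C_in/(Q + kV) = 1.2728 mol/L; C(t) = C_ss + (C₀ − C_ss) e^(−a t).
C(19.5) = 1.2728 + (-0.68182)·e^(−0.089669·19.5) = 1.2728 + (-0.68182)·0.17403 = 1.1542 mol/L.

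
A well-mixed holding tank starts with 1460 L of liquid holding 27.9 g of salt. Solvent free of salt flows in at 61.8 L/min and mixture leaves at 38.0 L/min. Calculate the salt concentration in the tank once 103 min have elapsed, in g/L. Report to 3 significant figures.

0.00148 g/L

Let m(t) be the amount of salt. Volume: V(t) = V₀ + (Q_in − Q_out) t = 1460 + 23.800 t; V(103) = 3911.4 L.
No salt enters, so dm/dt = −Q_out · (m/V).
Separate: dm/m = −Q_out dt/V(t) ⇒ ln(m/m₀) = −(Q_out/(Q_in−Q_out)) ln(V/V₀).
m = m₀ (V₀/V)^(Q_out/(Q_in−Q_out)) = 27.9 × (1460/3911.4)^(1.5966) = 5.7846 g.
C = m/V = 5.7846/3911.4 = 0.0014789 g/L.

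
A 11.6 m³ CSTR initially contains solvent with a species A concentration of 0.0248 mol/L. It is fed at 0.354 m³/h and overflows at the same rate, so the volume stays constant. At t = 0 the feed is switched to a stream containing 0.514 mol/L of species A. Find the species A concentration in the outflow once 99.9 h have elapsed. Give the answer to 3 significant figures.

0.491 mol/L

Species balance on the tank: V dC/dt = Q(C_in − C).
Time constant τ = V/Q = 11.6/0.354 = 32.768 h.
C approaches C_in exponentially: C(t) = C_in + (C₀ − C_in) e^(−t/τ).
C(99.9) = 0.514 + (0.0248 − 0.514)·e^(−99.9/32.768) = 0.514 + (-0.48920)·0.047422 = 0.49080 mol/L.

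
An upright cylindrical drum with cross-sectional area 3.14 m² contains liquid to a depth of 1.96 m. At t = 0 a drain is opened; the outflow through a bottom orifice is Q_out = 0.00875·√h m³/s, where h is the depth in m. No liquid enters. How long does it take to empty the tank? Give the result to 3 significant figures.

1000 s

A dh/dt = −Q_out = −0.00875 √h.
∫ h^(−1/2) dh = −(0.00875/A) ∫ dt, giving 2√h = 2√h₀ − (0.00875/A) t.
Set h = 0: 2√h₀ = (0.00875/A) t_empty ⇒ t_empty = 2A√h₀/0.00875.
t_empty = 2·3.14·√1.96/0.00875 = 6.2800·1.4000/0.00875 = 1004.8 s.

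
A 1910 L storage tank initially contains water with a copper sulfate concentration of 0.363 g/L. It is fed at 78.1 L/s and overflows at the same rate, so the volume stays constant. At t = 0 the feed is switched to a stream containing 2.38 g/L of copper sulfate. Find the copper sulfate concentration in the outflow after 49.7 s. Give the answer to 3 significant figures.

2.12 g/L

Transient balance on the dissolved component: V dC/dt = Q(C_in − C).
Rewrite as dC/dt + C/τ = C_in/τ, τ = V/Q = 24.456 s.
Integrating: C(t) = C_in + (C₀ − C_in) e^(−t/τ).
C(49.7) = 2.38 + (0.363 − 2.38)·e^(−49.7/24.456) = 2.38 + (-2.0170)·0.13104 = 2.1157 g/L.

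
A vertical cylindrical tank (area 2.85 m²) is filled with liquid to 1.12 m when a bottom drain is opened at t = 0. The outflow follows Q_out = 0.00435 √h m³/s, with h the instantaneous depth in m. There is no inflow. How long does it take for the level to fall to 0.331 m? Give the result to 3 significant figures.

633 s

Volume balance on the tank: A dh/dt = −0.00435 √h.
This is separable: 2 d(√h)/dt = −0.00435/A, so √h = √h₀ − (0.00435/(2A)) t.
t = 2A(√h₀ − √h)/0.00435 = 2·2.85·(√1.12 − √0.331)/0.00435
  = 5.7000 × (1.0583 − 0.57533) / 0.00435 = 632.86 s.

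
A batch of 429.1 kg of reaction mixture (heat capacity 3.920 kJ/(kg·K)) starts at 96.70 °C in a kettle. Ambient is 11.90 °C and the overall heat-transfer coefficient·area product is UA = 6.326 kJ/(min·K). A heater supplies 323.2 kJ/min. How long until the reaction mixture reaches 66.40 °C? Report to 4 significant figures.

609.2 min

Lumped-capacitance energy balance: M c_p dT/dt = UA(T_amb − T) + Q̇.
τ = M c_p/UA = 265.898 min; T_ss = T_amb + Q̇/UA = 11.90 + 323.2/6.326 = 62.9907 °C.
T(t) = T_ss + (T₀ − T_ss)e^(−t/τ); set T = 66.40:
t = −τ ln[(T − T_ss)/(T₀ − T_ss)] = −265.898 · ln(0.101137) = 609.246 min.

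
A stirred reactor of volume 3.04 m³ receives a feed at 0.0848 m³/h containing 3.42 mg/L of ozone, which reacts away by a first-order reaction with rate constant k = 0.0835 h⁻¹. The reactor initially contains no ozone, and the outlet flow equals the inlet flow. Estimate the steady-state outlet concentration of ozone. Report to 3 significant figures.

0.856 mg/L

V dC/dt = Q(C_in − C) − k V C.
Steady state (dC/dt = 0): C_ss = Q C_in/(Q + kV) = C_in/(1 + kV/Q).
C_ss = 0.0848·3.42/(0.0848 + 0.0835·3.04) = 0.29002/0.33864 = 0.85641 mg/L.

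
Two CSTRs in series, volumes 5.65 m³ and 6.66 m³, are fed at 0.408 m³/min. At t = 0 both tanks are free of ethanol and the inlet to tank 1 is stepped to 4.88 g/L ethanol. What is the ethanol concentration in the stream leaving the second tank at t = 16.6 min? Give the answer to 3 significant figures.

1.47 g/L

Species balance on tank i: dCᵢ/dt = (Cᵢ₋₁ − Cᵢ)/τᵢ with τᵢ = Vᵢ/Q.
τ₁ = 5.65/0.408 = 13.848 min; τ₂ = 6.66/0.408 = 16.324 min.
Tank 1: C₁ = C_in(1 − e^(−t/τ₁)). Tank 2 (τ₁ ≠ τ₂): C₂ = C_in[1 − (τ₁ e^(−t/τ₁) − τ₂ e^(−t/τ₂))/(τ₁ − τ₂)].
At t = 16.6: e^(−t/τ₁) = 0.30158, e^(−t/τ₂) = 0.36170.
C₂ = 4.88·[1 − (13.848·0.30158 − 16.324·0.36170)/(-2.4755)] = 4.88·0.30197 = 1.4736 g/L.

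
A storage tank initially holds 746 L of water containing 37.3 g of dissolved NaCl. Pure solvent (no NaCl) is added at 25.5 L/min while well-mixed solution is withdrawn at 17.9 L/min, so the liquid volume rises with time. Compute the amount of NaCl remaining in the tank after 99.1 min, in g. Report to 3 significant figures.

Let m(t) be the amount of NaCl. Volume: V(t) = V₀ + (Q_in − Q_out) t = 746 + 7.6000 t; V(99.1) = 1499.2 L.
No NaCl enters, so dm/dt = −Q_out · (m/V).
Separate: dm/m = −Q_out dt/V(t) ⇒ ln(m/m₀) = −(Q_out/(Q_in−Q_out)) ln(V/V₀).
m = m₀ (V₀/V)^(Q_out/(Q_in−Q_out)) = 37.3 × (746/1499.2)^(2.3553) = 7.2079 g.

7.21 g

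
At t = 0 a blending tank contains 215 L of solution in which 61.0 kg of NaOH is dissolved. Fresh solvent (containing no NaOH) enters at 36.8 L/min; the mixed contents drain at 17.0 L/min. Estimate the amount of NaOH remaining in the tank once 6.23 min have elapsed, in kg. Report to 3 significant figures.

41.3 kg

Total volume: dV/dt = Q_in − Q_out = 19.800 L/min, so V(t) = 215 + 19.800 t and V(6.23) = 338.35 L.
Species balance (pure solvent in): dm/dt = −Q_out · m/V(t).
Separate: dm/m = −Q_out dt/V(t) ⇒ ln(m/m₀) = −(Q_out/(Q_in−Q_out)) ln(V/V₀).
m = m₀ (V₀/V)^(Q_out/(Q_in−Q_out)) = 61.0 × (215/338.35)^(0.85859) = 41.328 kg.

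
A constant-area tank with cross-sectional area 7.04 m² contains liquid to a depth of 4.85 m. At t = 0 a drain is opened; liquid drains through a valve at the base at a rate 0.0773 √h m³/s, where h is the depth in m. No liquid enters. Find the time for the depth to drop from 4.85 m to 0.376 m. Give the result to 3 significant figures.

With no inflow, A dh/dt = −0.0773 √h.
This is separable: 2 d(√h)/dt = −0.0773/A, so √h = √h₀ − (0.0773/(2A)) t.
t = 2A(√h₀ − √h)/0.0773 = 2·7.04·(√4.85 − √0.376)/0.0773
  = 14.080 × (2.2023 − 0.61319) / 0.0773 = 289.45 s.

289 s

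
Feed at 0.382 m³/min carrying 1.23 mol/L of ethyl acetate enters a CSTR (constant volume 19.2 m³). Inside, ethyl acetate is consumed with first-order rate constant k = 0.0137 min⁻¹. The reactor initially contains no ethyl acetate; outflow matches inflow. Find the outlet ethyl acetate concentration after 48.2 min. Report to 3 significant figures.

0.584 mol/L

Accumulation = in − out − consumed: V dC/dt = Q C_in − Q C − k V C.
This is linear with rate a = Q/V + k = 0.033596 min⁻¹.
C_ss = Q C_in/(Q + kV) = 0.72842 mol/L; C(t) = C_ss + (C₀ − C_ss) e^(−a t).
C(48.2) = 0.72842 + (-0.72842)·e^(−0.033596·48.2) = 0.72842 + (-0.72842)·0.19803 = 0.58417 mol/L.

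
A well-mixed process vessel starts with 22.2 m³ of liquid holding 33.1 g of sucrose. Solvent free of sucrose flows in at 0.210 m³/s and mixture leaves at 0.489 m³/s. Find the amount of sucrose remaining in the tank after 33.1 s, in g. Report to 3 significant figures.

Let m(t) be the amount of sucrose. Volume: V(t) = V₀ + (Q_in − Q_out) t = 22.2 − 0.27900 t; V(33.1) = 12.965 m³.
No sucrose enters, so dm/dt = −Q_out · (m/V).
Separate: dm/m = −Q_out dt/V(t) ⇒ ln(m/m₀) = −(Q_out/(Q_in−Q_out)) ln(V/V₀).
m = m₀ (V₀/V)^(Q_out/(Q_in−Q_out)) = 33.1 × (22.2/12.965)^(-1.7527) = 12.896 g.

12.9 g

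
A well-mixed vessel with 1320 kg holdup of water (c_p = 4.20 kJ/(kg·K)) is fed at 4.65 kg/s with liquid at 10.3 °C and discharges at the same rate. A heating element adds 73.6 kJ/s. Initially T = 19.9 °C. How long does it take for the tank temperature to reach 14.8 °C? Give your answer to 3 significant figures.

M c_p dT/dt = ṁ c_p (T_in − T) + Q̇.
τ = M/ṁ = 283.87 s; T_ss = T_in + Q̇/(ṁ c_p) = 14.069 °C.
T(t) = T_ss + (T₀ − T_ss) e^(−t/τ). Set T = 14.8:
e^(−t/τ) = (14.8 − 14.069)/(19.9 − 14.069) = 0.12543
t = −283.87 · ln(0.12543) = 589.32 s.

589 s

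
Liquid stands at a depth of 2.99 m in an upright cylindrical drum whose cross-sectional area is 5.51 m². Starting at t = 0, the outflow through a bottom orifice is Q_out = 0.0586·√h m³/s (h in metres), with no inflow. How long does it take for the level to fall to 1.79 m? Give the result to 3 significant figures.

A dh/dt = −Q_out = −0.0586 √h.
Separate and integrate: 2(√h − √h₀) = −(0.0586/A) t.
t = 2A(√h₀ − √h)/0.0586 = 2·5.51·(√2.99 − √1.79)/0.0586
  = 11.020 × (1.7292 − 1.3379) / 0.0586 = 73.577 s.

73.6 s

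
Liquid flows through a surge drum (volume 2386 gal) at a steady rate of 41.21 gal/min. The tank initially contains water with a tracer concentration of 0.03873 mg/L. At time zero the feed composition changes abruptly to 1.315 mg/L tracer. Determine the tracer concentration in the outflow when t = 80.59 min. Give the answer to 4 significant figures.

0.9977 mg/L

Mass balance on the solute (V constant): V dC/dt = Q(C_in − C).
So dC/dt = (C_in − C)/τ with τ = V/Q = 2386/41.21 = 57.8986 min.
C approaches C_in exponentially: C(t) = C_in + (C₀ − C_in) e^(−t/τ).
C(80.59) = 1.315 + (0.03873 − 1.315)·e^(−80.59/57.8986) = 1.315 + (-1.27627)·0.248598 = 0.997721 mg/L.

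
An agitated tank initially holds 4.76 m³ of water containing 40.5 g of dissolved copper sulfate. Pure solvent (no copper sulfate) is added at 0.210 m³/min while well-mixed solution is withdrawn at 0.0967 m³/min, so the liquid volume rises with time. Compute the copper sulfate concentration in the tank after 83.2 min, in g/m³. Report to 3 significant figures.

1.12 g/m³

Let m(t) be the amount of copper sulfate. Volume: V(t) = V₀ + (Q_in − Q_out) t = 4.76 + 0.11330 t; V(83.2) = 14.187 m³.
Solute balance: dm/dt = 0 − Q_out C = −Q_out m/V(t).
Separate: dm/m = −Q_out dt/V(t) ⇒ ln(m/m₀) = −(Q_out/(Q_in−Q_out)) ln(V/V₀).
m = m₀ (V₀/V)^(Q_out/(Q_in−Q_out)) = 40.5 × (4.76/14.187)^(0.85349) = 15.947 g.
C = m/V = 15.947/14.187 = 1.1241 g/m³.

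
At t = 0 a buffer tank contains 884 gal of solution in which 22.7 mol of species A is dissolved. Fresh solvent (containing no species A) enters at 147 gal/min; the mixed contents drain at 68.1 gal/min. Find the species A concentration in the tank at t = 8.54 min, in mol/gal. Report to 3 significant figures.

0.00894 mol/gal

Total volume: dV/dt = Q_in − Q_out = 78.900 gal/min, so V(t) = 884 + 78.900 t and V(8.54) = 1557.8 gal.
Species balance (pure solvent in): dm/dt = −Q_out · m/V(t).
dm/m = −Q_out dt/(V₀ + 78.900 t); integrating gives ln(m/m₀) = −(Q_out/(Q_in−Q_out)) ln(V/V₀).
m = m₀ (V₀/V)^(Q_out/(Q_in−Q_out)) = 22.7 × (884/1557.8)^(0.86312) = 13.920 mol.
C = m/V = 13.920/1557.8 = 0.0089358 mol/gal.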